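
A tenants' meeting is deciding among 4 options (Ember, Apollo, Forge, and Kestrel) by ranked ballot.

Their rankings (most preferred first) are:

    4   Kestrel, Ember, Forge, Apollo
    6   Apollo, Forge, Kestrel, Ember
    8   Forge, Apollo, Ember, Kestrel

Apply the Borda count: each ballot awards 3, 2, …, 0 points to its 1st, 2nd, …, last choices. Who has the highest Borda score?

Borda scores:
  Ember: 4·2 + 6·0 + 8·1 = 16
  Apollo: 4·0 + 6·3 + 8·2 = 34
  Forge: 4·1 + 6·2 + 8·3 = 40
  Kestrel: 4·3 + 6·1 + 8·0 = 18
Forge has the highest total.

Forge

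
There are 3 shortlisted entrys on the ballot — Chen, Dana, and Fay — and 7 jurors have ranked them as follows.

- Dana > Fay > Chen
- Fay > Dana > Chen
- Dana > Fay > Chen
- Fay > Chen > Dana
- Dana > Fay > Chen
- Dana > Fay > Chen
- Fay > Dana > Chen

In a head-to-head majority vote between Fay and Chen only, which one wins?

Fay

Ballots ranking Fay above Chen: 7.
Ballots ranking Chen above Fay: 0.
Fay wins the head-to-head, 7–0.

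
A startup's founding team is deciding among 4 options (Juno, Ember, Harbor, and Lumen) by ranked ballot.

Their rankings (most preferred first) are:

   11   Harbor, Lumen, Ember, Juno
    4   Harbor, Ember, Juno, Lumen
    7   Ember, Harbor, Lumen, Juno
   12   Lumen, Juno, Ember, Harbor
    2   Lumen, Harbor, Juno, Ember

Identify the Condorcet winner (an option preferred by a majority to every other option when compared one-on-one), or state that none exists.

None — there is no Condorcet winner

Head-to-head results (36 voters total):
Juno vs Ember: Ember wins 22–14.
Juno vs Harbor: Harbor wins 24–12.
Juno vs Lumen: Lumen wins 32–4.
Ember vs Harbor: Ember wins 19–17.
Ember vs Lumen: Lumen wins 25–11.
Harbor vs Lumen: Harbor wins 22–14.
No candidate beats all others: Ember beats Harbor beats Lumen beats Ember, a majority cycle.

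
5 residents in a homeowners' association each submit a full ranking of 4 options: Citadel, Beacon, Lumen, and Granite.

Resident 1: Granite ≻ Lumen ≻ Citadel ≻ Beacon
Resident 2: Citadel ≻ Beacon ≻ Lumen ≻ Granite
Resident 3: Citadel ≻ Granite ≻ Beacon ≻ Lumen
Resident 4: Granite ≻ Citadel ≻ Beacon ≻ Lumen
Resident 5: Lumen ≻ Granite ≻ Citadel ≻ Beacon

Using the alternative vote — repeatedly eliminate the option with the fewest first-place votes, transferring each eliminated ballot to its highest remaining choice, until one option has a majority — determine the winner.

Granite

Round 1: Citadel 2, Granite 2, Lumen 1, Beacon 0. Beacon has the fewest and is eliminated.
Round 2: Citadel 2, Granite 2, Lumen 1. Lumen has the fewest and is eliminated.
Round 3: Granite 3, Citadel 2. Granite has a majority.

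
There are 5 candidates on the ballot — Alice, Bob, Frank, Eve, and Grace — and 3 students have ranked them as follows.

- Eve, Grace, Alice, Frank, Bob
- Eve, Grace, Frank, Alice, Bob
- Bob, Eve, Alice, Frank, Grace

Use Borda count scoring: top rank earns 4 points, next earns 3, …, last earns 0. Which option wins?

Borda scores:
  Alice: 2 + 1 + 2 = 5
  Bob: 0 + 0 + 4 = 4
  Frank: 1 + 2 + 1 = 4
  Eve: 4 + 4 + 3 = 11
  Grace: 3 + 3 + 0 = 6
Eve has the highest total.

Eve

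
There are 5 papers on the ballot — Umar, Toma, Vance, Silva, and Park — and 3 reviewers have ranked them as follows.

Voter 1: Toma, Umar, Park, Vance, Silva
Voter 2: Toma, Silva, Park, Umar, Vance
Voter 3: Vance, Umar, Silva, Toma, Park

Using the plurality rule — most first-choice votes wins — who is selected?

First-place vote totals:
  Umar: 0
  Toma: 2
  Vance: 1
  Silva: 0
  Park: 0
Toma has the most first-place votes.

Toma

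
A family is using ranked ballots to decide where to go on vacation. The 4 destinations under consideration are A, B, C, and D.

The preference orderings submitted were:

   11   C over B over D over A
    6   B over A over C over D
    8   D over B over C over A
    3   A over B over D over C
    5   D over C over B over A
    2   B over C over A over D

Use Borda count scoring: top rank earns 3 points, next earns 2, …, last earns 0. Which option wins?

B

Borda scores:
  A: 11·0 + 6·2 + 8·0 + 3·3 + 5·0 + 2·1 = 23
  B: 11·2 + 6·3 + 8·2 + 3·2 + 5·1 + 2·3 = 73
  C: 11·3 + 6·1 + 8·1 + 3·0 + 5·2 + 2·2 = 61
  D: 11·1 + 6·0 + 8·3 + 3·1 + 5·3 + 2·0 = 53
B has the highest total.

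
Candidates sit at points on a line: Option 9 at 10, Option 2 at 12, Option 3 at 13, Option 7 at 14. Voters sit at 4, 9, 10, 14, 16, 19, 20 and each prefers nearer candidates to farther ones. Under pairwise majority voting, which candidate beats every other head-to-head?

Option 7

With single-peaked preferences on a line, the Condorcet winner is the candidate closest to the median voter.
The median voter (position 14) is closest to Option 7 at 14.
Check: Option 7 vs Option 2 — voters closer to Option 7: 4 of 7.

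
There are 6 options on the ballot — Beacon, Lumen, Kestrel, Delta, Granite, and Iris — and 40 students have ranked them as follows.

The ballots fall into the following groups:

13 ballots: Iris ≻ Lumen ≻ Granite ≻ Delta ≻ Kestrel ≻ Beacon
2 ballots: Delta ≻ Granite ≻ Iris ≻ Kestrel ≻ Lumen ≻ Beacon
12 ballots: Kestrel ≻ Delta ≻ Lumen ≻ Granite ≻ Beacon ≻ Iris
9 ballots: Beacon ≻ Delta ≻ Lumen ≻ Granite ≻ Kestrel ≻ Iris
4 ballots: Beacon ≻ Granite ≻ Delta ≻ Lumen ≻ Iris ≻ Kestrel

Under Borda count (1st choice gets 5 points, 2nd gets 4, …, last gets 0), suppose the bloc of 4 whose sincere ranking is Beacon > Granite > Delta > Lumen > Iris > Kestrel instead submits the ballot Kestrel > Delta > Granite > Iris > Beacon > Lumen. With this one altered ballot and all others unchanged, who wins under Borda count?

Delta

Borda totals with the altered ballot: Beacon 61, Lumen 117, Kestrel 106, Delta 136, Granite 101, Iris 79.
The winner is unchanged: still Delta.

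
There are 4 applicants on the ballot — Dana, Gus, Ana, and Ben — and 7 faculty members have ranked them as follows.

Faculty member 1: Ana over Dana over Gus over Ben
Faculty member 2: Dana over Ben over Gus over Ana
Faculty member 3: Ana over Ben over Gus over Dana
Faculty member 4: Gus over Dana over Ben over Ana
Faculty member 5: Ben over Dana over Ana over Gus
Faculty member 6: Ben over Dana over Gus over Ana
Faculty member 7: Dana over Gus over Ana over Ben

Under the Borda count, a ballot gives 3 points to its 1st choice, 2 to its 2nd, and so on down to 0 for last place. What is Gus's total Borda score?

Borda scores:
  Dana: 2 + 3 + 0 + 2 + 2 + 2 + 3 = 14
  Gus: 1 + 1 + 1 + 3 + 0 + 1 + 2 = 9
  Ana: 3 + 0 + 3 + 0 + 1 + 0 + 1 = 8
  Ben: 0 + 2 + 2 + 1 + 3 + 3 + 0 = 11

9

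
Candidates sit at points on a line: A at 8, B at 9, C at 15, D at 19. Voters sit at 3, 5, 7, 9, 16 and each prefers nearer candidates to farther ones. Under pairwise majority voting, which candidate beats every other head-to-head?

With single-peaked preferences on a line, the Condorcet winner is the candidate closest to the median voter.
The median voter (position 7) is closest to A at 8.
Check: A vs D — voters closer to A: 4 of 5.

A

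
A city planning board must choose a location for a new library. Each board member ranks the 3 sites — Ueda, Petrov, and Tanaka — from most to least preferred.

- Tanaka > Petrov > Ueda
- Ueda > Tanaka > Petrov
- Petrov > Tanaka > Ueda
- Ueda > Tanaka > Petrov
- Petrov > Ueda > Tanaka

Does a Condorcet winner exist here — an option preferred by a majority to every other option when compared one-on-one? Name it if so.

No Condorcet winner

Head-to-head results (5 voters total):
Ueda vs Petrov: Petrov wins 3–2.
Ueda vs Tanaka: Ueda wins 3–2.
Petrov vs Tanaka: Tanaka wins 3–2.
No candidate beats all others: Ueda beats Tanaka beats Petrov beats Ueda, a majority cycle.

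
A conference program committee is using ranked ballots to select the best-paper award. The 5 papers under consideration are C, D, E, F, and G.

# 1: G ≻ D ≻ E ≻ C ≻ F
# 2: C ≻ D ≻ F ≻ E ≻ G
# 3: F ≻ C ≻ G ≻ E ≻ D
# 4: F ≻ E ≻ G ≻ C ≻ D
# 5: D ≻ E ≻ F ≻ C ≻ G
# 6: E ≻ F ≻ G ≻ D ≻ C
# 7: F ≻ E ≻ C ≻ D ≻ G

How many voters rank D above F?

3

Ballots ranking D above F: 3.
Ballots ranking F above D: 4.
So 3 of 7 voters prefer D to F.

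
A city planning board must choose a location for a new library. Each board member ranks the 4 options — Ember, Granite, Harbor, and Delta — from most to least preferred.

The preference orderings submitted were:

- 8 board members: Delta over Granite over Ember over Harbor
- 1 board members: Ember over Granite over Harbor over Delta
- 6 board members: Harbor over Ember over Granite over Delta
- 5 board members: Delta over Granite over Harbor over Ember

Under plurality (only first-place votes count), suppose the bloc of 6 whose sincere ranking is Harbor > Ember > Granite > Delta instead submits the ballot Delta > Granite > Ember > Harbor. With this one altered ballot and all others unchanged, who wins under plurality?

First-place totals with the altered ballot: Ember 1, Granite 0, Harbor 0, Delta 19.
The winner is unchanged: still Delta.

Delta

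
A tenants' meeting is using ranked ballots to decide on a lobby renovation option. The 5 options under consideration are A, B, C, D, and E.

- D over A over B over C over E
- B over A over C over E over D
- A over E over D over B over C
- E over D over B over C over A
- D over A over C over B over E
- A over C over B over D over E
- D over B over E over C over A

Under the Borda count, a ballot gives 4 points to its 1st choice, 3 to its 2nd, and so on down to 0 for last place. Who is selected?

Borda scores:
  A: 3 + 3 + 4 + 0 + 3 + 4 + 0 = 17
  B: 2 + 4 + 1 + 2 + 1 + 2 + 3 = 15
  C: 1 + 2 + 0 + 1 + 2 + 3 + 1 = 10
  D: 4 + 0 + 2 + 3 + 4 + 1 + 4 = 18
  E: 0 + 1 + 3 + 4 + 0 + 0 + 2 = 10
D has the highest total.

D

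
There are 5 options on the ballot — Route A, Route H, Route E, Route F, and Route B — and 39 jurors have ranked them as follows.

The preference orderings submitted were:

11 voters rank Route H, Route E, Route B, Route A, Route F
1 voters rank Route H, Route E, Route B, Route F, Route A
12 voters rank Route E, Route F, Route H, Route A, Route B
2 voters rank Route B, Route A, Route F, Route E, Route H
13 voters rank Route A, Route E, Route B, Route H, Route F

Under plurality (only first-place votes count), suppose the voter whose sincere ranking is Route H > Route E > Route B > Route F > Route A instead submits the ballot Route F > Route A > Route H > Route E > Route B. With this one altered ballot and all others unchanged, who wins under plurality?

Route A

First-place totals with the altered ballot: Route A 13, Route H 11, Route E 12, Route F 1, Route B 2.
The winner is unchanged: still Route A.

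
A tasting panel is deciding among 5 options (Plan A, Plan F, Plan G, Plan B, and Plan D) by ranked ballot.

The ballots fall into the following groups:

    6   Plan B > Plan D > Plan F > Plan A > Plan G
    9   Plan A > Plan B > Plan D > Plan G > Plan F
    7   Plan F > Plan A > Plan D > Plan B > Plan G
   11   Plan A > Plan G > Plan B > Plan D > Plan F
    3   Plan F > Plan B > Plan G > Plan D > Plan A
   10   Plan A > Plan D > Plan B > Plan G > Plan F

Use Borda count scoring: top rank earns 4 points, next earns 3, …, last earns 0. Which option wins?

Plan A

Borda scores:
  Plan A: 6·1 + 9·4 + 7·3 + 11·4 + 3·0 + 10·4 = 147
  Plan F: 6·2 + 9·0 + 7·4 + 11·0 + 3·4 + 10·0 = 52
  Plan G: 6·0 + 9·1 + 7·0 + 11·3 + 3·2 + 10·1 = 58
  Plan B: 6·4 + 9·3 + 7·1 + 11·2 + 3·3 + 10·2 = 109
  Plan D: 6·3 + 9·2 + 7·2 + 11·1 + 3·1 + 10·3 = 94
Plan A has the highest total.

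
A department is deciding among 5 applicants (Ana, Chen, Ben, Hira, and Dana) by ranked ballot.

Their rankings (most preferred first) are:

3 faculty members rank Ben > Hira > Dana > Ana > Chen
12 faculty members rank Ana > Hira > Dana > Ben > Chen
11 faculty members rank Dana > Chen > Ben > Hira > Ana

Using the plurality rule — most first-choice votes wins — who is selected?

Ana

First-place vote totals:
  Ana: 12
  Chen: 0
  Ben: 3
  Hira: 0
  Dana: 11
Ana has the most first-place votes.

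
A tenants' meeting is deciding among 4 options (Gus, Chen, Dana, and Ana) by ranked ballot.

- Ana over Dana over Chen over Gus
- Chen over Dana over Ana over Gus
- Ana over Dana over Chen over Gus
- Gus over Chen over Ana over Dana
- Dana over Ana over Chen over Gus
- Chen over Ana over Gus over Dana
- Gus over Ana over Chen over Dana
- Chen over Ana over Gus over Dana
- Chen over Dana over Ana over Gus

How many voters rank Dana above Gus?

5

Ballots ranking Dana above Gus: 5.
Ballots ranking Gus above Dana: 4.
So 5 of 9 voters prefer Dana to Gus.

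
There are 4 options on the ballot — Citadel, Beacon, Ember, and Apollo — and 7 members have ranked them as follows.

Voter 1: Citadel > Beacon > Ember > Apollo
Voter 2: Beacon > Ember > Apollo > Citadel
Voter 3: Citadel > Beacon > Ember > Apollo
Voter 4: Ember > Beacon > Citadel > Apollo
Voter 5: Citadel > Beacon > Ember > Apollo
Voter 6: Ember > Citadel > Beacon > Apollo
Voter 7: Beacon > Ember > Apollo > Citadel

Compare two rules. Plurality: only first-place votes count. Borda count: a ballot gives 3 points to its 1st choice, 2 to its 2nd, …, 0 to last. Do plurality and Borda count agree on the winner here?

Plurality first-place counts: Citadel 3, Beacon 2, Ember 2, Apollo 0 → Citadel.
Borda totals: Citadel 12, Beacon 15, Ember 13, Apollo 2 → Beacon.
The two rules disagree: plurality picks Citadel, Borda picks Beacon.

No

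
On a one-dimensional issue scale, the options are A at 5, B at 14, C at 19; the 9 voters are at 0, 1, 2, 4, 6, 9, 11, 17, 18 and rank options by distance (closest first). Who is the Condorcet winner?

With single-peaked preferences on a line, the Condorcet winner is the candidate closest to the median voter.
The median voter (position 6) is closest to A at 5.
Check: A vs C — voters closer to A: 7 of 9.

A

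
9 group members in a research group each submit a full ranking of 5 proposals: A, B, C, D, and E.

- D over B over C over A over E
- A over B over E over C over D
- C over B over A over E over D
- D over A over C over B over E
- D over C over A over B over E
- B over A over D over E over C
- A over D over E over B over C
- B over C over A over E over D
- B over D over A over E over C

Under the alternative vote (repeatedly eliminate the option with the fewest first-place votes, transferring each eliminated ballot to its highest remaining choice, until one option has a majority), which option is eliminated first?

E

Round 1: B 3, D 3, A 2, C 1, E 0. E has the fewest and is eliminated.
Round 2: B 3, D 3, A 2, C 1. C has the fewest and is eliminated.
Round 3: B 4, D 3, A 2. A has the fewest and is eliminated.
Round 4: B 5, D 4. B has a majority.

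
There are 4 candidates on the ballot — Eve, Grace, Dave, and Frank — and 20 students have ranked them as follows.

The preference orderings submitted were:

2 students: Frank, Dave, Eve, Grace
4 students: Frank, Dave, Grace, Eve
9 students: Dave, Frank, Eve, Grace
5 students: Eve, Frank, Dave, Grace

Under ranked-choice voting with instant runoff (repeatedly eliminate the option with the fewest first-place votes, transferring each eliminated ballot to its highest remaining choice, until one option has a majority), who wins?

Round 1: Dave 9, Frank 6, Eve 5, Grace 0. Grace has the fewest and is eliminated.
Round 2: Dave 9, Frank 6, Eve 5. Eve has the fewest and is eliminated.
Round 3: Frank 11, Dave 9. Frank has a majority.

Frank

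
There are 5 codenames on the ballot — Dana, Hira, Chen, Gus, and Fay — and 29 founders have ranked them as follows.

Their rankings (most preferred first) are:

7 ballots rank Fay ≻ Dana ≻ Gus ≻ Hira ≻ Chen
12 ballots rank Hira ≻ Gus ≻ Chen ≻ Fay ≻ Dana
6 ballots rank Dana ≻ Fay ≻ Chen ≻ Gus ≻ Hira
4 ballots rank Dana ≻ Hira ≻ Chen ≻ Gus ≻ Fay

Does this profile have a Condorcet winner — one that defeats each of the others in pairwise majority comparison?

No

Head-to-head results (29 voters total):
Dana vs Hira: Dana wins 17–12.
Dana vs Chen: Dana wins 17–12.
Dana vs Gus: Dana wins 17–12.
Dana vs Fay: Fay wins 19–10.
Hira vs Chen: Hira wins 23–6.
Hira vs Gus: Hira wins 16–13.
Hira vs Fay: Hira wins 16–13.
Chen vs Gus: Gus wins 19–10.
Chen vs Fay: Chen wins 16–13.
Gus vs Fay: Gus wins 16–13.
No candidate beats all others: Dana beats Hira beats Fay beats Dana, a majority cycle.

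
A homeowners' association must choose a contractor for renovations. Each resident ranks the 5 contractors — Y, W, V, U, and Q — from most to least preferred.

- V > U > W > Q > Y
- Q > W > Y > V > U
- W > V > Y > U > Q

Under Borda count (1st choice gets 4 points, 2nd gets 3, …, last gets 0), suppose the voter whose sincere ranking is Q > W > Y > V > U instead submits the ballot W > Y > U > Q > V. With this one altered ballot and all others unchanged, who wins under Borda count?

Borda totals with the altered ballot: Y 5, W 10, V 7, U 6, Q 2.
The winner is unchanged: still W.

W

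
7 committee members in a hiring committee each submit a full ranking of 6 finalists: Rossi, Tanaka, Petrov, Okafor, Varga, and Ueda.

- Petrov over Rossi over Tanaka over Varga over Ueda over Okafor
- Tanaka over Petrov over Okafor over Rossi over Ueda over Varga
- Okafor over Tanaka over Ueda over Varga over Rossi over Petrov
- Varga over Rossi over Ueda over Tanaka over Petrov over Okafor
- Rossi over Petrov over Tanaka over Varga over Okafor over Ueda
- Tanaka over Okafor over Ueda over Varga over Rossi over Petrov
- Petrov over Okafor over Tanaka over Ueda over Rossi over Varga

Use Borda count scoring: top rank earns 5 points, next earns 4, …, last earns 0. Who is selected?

Tanaka

Borda scores:
  Rossi: 4 + 2 + 1 + 4 + 5 + 1 + 1 = 18
  Tanaka: 3 + 5 + 4 + 2 + 3 + 5 + 3 = 25
  Petrov: 5 + 4 + 0 + 1 + 4 + 0 + 5 = 19
  Okafor: 0 + 3 + 5 + 0 + 1 + 4 + 4 = 17
  Varga: 2 + 0 + 2 + 5 + 2 + 2 + 0 = 13
  Ueda: 1 + 1 + 3 + 3 + 0 + 3 + 2 = 13
Tanaka has the highest total.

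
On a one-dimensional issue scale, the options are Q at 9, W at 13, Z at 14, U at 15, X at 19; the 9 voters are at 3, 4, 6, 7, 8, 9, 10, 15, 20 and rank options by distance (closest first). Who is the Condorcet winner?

With single-peaked preferences on a line, the Condorcet winner is the candidate closest to the median voter.
The median voter (position 8) is closest to Q at 9.
Check: Q vs U — voters closer to Q: 7 of 9.

Q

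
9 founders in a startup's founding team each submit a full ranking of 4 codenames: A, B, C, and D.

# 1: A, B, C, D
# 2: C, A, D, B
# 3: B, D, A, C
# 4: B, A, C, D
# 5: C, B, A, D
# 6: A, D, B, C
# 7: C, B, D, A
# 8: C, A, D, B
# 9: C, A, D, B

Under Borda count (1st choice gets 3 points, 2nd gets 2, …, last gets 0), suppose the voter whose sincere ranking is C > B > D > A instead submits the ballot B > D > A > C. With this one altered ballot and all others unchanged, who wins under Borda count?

A

Borda totals with the altered ballot: A 17, B 14, C 14, D 9.
The switch changes the winner from C to A.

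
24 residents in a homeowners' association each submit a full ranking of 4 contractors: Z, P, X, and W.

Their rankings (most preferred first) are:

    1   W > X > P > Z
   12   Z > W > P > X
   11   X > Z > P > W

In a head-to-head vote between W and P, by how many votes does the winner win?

Ballots ranking W above P: 1+12 = 13.
Ballots ranking P above W: 11.
W wins 13–11, a margin of 2.

2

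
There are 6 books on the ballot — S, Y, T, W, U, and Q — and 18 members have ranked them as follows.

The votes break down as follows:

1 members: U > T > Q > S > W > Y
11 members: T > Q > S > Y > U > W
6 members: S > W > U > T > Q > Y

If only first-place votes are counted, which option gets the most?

First-place vote totals:
  S: 6
  Y: 0
  T: 11
  W: 0
  U: 1
  Q: 0
T has the most first-place votes.

T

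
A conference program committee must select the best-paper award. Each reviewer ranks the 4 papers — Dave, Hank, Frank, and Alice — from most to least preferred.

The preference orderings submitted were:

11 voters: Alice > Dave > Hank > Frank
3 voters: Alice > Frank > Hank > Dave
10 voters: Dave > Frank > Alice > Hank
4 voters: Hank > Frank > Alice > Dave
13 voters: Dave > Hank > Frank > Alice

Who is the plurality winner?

Dave

First-place vote totals:
  Dave: 23
  Hank: 4
  Frank: 0
  Alice: 14
Dave has the most first-place votes.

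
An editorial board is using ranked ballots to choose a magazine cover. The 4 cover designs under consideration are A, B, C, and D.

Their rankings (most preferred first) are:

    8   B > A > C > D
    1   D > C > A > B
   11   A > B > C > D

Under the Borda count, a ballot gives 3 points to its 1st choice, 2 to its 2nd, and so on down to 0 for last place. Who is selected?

A

Borda scores:
  A: 8·2 + 1 + 11·3 = 50
  B: 8·3 + 0 + 11·2 = 46
  C: 8·1 + 2 + 11·1 = 21
  D: 8·0 + 3 + 11·0 = 3
A has the highest total.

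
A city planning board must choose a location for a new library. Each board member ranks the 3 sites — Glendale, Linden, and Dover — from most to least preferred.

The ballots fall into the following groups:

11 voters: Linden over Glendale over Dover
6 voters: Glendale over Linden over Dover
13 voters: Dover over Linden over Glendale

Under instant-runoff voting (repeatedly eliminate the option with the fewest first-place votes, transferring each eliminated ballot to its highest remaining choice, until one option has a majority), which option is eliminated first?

Round 1: Dover 13, Linden 11, Glendale 6. Glendale has the fewest and is eliminated.
Round 2: Linden 17, Dover 13. Linden has a majority.

Glendale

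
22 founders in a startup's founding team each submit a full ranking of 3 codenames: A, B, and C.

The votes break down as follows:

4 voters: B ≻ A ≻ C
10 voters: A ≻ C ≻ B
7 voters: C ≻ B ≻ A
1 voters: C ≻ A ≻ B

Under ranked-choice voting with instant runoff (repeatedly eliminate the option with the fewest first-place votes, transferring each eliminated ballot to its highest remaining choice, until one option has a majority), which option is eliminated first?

Round 1: A 10, C 8, B 4. B has the fewest and is eliminated.
Round 2: A 14, C 8. A has a majority.

B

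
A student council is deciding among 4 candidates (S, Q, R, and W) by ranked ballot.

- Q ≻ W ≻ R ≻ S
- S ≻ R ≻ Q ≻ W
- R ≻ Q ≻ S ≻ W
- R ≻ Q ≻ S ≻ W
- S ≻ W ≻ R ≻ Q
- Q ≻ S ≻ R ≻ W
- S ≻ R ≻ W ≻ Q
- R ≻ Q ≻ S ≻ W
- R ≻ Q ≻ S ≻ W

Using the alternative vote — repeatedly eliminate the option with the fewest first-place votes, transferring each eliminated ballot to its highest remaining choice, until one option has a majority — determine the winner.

Round 1: R 4, S 3, Q 2, W 0. W has the fewest and is eliminated.
Round 2: R 4, S 3, Q 2. Q has the fewest and is eliminated.
Round 3: R 5, S 4. R has a majority.

R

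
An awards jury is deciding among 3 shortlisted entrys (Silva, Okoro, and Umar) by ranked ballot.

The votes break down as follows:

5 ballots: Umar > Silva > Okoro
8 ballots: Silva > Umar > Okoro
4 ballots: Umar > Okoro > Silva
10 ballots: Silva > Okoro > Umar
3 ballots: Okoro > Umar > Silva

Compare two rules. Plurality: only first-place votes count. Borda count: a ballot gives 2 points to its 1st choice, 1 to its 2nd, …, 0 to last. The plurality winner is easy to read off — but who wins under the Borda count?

Plurality first-place counts: Silva 18, Okoro 3, Umar 9 → Silva.
Borda totals: Silva 41, Okoro 20, Umar 29 → Silva.

Silva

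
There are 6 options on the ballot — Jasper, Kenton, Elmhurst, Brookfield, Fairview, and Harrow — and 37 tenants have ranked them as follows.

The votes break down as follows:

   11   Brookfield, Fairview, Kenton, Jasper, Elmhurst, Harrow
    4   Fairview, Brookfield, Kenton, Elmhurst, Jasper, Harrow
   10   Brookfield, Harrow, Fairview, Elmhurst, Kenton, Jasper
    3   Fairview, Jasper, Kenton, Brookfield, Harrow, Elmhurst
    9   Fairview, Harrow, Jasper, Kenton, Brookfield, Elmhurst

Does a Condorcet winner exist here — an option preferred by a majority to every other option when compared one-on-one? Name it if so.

Head-to-head results (37 voters total):
Jasper vs Kenton: Kenton wins 25–12.
Jasper vs Elmhurst: Jasper wins 23–14.
Jasper vs Brookfield: Brookfield wins 25–12.
Jasper vs Fairview: Fairview wins 37–0.
Jasper vs Harrow: Harrow wins 19–18.
Kenton vs Elmhurst: Kenton wins 27–10.
Kenton vs Brookfield: Brookfield wins 25–12.
Kenton vs Fairview: Fairview wins 37–0.
Kenton vs Harrow: Harrow wins 19–18.
Elmhurst vs Brookfield: Brookfield wins 37–0.
Elmhurst vs Fairview: Fairview wins 37–0.
Elmhurst vs Harrow: Harrow wins 22–15.
Brookfield vs Fairview: Brookfield wins 21–16.
Brookfield vs Harrow: Brookfield wins 28–9.
Fairview vs Harrow: Fairview wins 27–10.
Brookfield beats each rival — Jasper (25–12), Kenton (25–12), Elmhurst (37–0), Fairview (21–16), Harrow (28–9) — so Brookfield is the Condorcet winner.

Brookfield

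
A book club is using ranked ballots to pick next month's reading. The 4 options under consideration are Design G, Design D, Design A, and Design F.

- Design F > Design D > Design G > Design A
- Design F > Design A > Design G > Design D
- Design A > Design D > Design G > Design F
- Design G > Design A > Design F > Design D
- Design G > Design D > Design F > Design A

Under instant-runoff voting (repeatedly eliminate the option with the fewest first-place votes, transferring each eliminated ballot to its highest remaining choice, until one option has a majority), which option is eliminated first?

Round 1: Design G 2, Design F 2, Design A 1, Design D 0. Design D has the fewest and is eliminated.
Round 2: Design G 2, Design F 2, Design A 1. Design A has the fewest and is eliminated.
Round 3: Design G 3, Design F 2. Design G has a majority.

Design D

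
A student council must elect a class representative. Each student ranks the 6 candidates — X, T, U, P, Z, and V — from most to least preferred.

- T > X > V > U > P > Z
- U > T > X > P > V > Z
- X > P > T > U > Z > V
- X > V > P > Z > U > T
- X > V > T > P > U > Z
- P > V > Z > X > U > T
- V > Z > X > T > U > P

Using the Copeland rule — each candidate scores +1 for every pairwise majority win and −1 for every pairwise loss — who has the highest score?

X

Pairwise results:
  X vs T: X wins 5–2.
  X vs U: X wins 6–1.
  X vs P: X wins 6–1.
  X vs Z: X wins 5–2.
  X vs V: X wins 5–2.
  T vs U: T wins 4–3.
  T vs P: T wins 4–3.
  T vs Z: T wins 4–3.
  T vs V: V wins 4–3.
  U vs P: P wins 4–3.
  U vs Z: U wins 4–3.
  U vs V: V wins 5–2.
  P vs Z: P wins 6–1.
  P vs V: V wins 4–3.
  Z vs V: V wins 6–1.
Copeland scores (wins − losses):
  X: 5 − 0 = 5
  T: 3 − 2 = 1
  U: 1 − 4 = -3
  P: 2 − 3 = -1
  Z: 0 − 5 = -5
  V: 4 − 1 = 3
X has the best Copeland score.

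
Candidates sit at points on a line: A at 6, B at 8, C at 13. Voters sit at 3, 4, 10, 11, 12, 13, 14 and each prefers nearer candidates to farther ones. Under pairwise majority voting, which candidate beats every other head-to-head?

C

With single-peaked preferences on a line, the Condorcet winner is the candidate closest to the median voter.
The median voter (position 11) is closest to C at 13.
Check: C vs B — voters closer to C: 4 of 7.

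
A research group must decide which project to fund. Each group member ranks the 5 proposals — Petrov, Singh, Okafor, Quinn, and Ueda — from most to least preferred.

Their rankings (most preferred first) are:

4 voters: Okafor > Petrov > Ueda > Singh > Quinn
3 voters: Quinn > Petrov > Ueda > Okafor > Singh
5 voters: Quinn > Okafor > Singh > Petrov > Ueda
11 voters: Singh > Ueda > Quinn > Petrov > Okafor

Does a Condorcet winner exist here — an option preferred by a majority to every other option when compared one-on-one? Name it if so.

There is no Condorcet winner

Head-to-head results (23 voters total):
Petrov vs Singh: Singh wins 16–7.
Petrov vs Okafor: Petrov wins 14–9.
Petrov vs Quinn: Quinn wins 19–4.
Petrov vs Ueda: Petrov wins 12–11.
Singh vs Okafor: Okafor wins 12–11.
Singh vs Quinn: Singh wins 15–8.
Singh vs Ueda: Singh wins 16–7.
Okafor vs Quinn: Quinn wins 19–4.
Okafor vs Ueda: Ueda wins 14–9.
Quinn vs Ueda: Ueda wins 15–8.
No candidate beats all others: Petrov beats Okafor beats Singh beats Petrov, a majority cycle.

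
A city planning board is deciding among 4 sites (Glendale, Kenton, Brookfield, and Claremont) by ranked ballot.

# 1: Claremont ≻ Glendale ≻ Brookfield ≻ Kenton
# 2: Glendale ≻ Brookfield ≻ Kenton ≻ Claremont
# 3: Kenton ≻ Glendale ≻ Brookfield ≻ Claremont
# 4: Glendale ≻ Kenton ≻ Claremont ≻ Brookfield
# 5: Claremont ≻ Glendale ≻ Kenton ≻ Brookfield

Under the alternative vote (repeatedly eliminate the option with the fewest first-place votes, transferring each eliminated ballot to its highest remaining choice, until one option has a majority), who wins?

Glendale

Round 1: Glendale 2, Claremont 2, Kenton 1, Brookfield 0. Brookfield has the fewest and is eliminated.
Round 2: Glendale 2, Claremont 2, Kenton 1. Kenton has the fewest and is eliminated.
Round 3: Glendale 3, Claremont 2. Glendale has a majority.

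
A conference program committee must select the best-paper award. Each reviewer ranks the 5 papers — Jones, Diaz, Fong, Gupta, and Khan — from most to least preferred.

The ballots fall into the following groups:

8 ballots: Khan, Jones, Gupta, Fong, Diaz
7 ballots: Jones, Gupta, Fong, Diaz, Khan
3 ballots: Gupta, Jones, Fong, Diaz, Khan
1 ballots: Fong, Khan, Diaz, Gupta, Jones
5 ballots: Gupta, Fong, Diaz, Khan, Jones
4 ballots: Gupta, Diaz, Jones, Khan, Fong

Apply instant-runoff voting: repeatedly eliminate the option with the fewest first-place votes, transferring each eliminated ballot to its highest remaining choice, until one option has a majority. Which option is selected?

Gupta

Round 1: Gupta 12, Khan 8, Jones 7, Fong 1, Diaz 0. Diaz has the fewest and is eliminated.
Round 2: Gupta 12, Khan 8, Jones 7, Fong 1. Fong has the fewest and is eliminated.
Round 3: Gupta 12, Khan 9, Jones 7. Jones has the fewest and is eliminated.
Round 4: Gupta 19, Khan 9. Gupta has a majority.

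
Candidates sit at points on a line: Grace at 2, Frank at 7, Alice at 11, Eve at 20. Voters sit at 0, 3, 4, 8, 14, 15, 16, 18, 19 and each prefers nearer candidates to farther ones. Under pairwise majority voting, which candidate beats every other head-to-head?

Alice

With single-peaked preferences on a line, the Condorcet winner is the candidate closest to the median voter.
The median voter (position 14) is closest to Alice at 11.
Check: Alice vs Frank — voters closer to Alice: 5 of 9.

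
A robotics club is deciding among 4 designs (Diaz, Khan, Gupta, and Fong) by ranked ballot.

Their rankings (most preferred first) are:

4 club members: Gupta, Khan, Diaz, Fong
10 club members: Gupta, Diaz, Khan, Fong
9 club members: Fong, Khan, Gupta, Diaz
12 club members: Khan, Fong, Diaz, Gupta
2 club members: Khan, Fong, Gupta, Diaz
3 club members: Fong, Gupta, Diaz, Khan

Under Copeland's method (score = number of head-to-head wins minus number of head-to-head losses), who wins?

Khan

Pairwise results:
  Diaz vs Khan: Khan wins 27–13.
  Diaz vs Gupta: Gupta wins 28–12.
  Diaz vs Fong: Fong wins 26–14.
  Khan vs Gupta: Khan wins 23–17.
  Khan vs Fong: Khan wins 28–12.
  Gupta vs Fong: Fong wins 26–14.
Copeland scores (wins − losses):
  Diaz: 0 − 3 = -3
  Khan: 3 − 0 = 3
  Gupta: 1 − 2 = -1
  Fong: 2 − 1 = 1
Khan has the best Copeland score.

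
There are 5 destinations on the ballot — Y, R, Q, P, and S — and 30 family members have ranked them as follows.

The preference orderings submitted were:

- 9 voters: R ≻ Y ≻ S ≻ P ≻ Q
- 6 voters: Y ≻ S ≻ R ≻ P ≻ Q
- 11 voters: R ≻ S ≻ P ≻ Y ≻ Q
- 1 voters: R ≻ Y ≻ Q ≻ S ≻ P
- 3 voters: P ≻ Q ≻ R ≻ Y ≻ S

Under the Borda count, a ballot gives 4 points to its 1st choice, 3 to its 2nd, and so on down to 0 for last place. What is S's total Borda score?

70

Borda scores:
  Y: 9·3 + 6·4 + 11·1 + 3 + 3·1 = 68
  R: 9·4 + 6·2 + 11·4 + 4 + 3·2 = 102
  Q: 9·0 + 6·0 + 11·0 + 2 + 3·3 = 11
  P: 9·1 + 6·1 + 11·2 + 0 + 3·4 = 49
  S: 9·2 + 6·3 + 11·3 + 1 + 3·0 = 70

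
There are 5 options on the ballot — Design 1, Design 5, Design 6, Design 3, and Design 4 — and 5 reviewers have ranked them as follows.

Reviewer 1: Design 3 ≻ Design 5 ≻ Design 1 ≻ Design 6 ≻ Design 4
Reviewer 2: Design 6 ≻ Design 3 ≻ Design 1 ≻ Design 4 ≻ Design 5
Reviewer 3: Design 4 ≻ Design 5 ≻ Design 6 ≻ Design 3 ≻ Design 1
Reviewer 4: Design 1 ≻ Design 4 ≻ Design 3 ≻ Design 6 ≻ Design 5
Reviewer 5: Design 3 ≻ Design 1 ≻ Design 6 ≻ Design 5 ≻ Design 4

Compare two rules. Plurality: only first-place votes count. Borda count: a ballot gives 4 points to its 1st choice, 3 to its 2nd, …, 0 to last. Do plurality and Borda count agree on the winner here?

Yes

Plurality first-place counts: Design 1 1, Design 5 0, Design 6 1, Design 3 2, Design 4 1 → Design 3.
Borda totals: Design 1 11, Design 5 7, Design 6 10, Design 3 14, Design 4 8 → Design 3.
The two rules agree on Design 3.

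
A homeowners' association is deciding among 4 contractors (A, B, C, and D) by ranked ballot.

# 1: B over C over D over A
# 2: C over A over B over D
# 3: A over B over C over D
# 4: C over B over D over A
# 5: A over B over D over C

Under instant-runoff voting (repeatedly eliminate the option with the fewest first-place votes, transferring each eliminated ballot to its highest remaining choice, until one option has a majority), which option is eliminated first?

D

Round 1: A 2, C 2, B 1, D 0. D has the fewest and is eliminated.
Round 2: A 2, C 2, B 1. B has the fewest and is eliminated.
Round 3: C 3, A 2. C has a majority.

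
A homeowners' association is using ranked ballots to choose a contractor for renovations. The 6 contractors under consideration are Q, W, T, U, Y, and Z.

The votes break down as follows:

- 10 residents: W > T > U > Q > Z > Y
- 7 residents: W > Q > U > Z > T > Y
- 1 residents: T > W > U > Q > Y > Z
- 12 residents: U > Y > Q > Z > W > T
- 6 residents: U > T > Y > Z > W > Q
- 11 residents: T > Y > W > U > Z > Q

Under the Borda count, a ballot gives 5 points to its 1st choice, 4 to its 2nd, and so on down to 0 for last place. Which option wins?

Borda scores:
  Q: 10·2 + 7·4 + 2 + 12·3 + 6·0 + 11·0 = 86
  W: 10·5 + 7·5 + 4 + 12·1 + 6·1 + 11·3 = 140
  T: 10·4 + 7·1 + 5 + 12·0 + 6·4 + 11·5 = 131
  U: 10·3 + 7·3 + 3 + 12·5 + 6·5 + 11·2 = 166
  Y: 10·0 + 7·0 + 1 + 12·4 + 6·3 + 11·4 = 111
  Z: 10·1 + 7·2 + 0 + 12·2 + 6·2 + 11·1 = 71
U has the highest total.

U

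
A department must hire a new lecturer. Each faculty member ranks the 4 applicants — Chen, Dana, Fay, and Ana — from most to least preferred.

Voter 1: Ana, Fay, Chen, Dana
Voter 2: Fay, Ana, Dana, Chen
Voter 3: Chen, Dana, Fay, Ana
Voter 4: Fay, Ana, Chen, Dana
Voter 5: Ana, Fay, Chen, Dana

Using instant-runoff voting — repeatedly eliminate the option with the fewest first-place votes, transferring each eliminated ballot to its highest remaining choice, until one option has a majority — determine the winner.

Fay

Round 1: Fay 2, Ana 2, Chen 1, Dana 0. Dana has the fewest and is eliminated.
Round 2: Fay 2, Ana 2, Chen 1. Chen has the fewest and is eliminated.
Round 3: Fay 3, Ana 2. Fay has a majority.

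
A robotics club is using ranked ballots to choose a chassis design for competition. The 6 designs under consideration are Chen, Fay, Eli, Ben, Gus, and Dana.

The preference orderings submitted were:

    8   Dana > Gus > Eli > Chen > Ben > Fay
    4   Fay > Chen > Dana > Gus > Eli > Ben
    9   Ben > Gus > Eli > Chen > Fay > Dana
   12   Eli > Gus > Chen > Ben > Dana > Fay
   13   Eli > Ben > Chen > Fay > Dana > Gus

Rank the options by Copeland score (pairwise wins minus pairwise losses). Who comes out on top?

Pairwise results:
  Chen vs Fay: Chen wins 42–4.
  Chen vs Eli: Eli wins 42–4.
  Chen vs Ben: Chen wins 24–22.
  Chen vs Gus: Gus wins 29–17.
  Chen vs Dana: Chen wins 38–8.
  Fay vs Eli: Eli wins 42–4.
  Fay vs Ben: Ben wins 42–4.
  Fay vs Gus: Gus wins 29–17.
  Fay vs Dana: Fay wins 26–20.
  Eli vs Ben: Eli wins 37–9.
  Eli vs Gus: Eli wins 25–21.
  Eli vs Dana: Eli wins 34–12.
  Ben vs Gus: Gus wins 24–22.
  Ben vs Dana: Ben wins 34–12.
  Gus vs Dana: Dana wins 25–21.
Copeland scores (wins − losses):
  Chen: 3 − 2 = 1
  Fay: 1 − 4 = -3
  Eli: 5 − 0 = 5
  Ben: 2 − 3 = -1
  Gus: 3 − 2 = 1
  Dana: 1 − 4 = -3
Eli has the best Copeland score.

Eli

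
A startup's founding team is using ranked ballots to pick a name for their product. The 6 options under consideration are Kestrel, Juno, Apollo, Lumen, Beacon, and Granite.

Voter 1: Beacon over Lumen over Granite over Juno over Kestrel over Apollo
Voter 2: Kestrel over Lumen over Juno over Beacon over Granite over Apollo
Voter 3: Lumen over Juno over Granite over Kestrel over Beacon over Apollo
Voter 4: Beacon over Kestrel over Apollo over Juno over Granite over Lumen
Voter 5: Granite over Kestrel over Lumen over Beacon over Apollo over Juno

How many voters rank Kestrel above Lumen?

3

Ballots ranking Kestrel above Lumen: 3.
Ballots ranking Lumen above Kestrel: 2.
So 3 of 5 voters prefer Kestrel to Lumen.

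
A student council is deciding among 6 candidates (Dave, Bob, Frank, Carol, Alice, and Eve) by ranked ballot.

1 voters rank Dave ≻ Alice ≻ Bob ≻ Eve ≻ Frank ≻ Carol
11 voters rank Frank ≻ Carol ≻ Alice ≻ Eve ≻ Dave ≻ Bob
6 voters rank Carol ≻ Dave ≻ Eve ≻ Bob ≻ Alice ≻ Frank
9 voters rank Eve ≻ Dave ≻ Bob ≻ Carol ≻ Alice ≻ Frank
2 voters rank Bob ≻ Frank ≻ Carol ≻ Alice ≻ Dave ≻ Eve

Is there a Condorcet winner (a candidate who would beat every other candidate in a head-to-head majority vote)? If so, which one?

Head-to-head results (29 voters total):
Dave vs Bob: Dave wins 27–2.
Dave vs Frank: Dave wins 16–13.
Dave vs Carol: Carol wins 19–10.
Dave vs Alice: Dave wins 16–13.
Dave vs Eve: Eve wins 20–9.
Bob vs Frank: Bob wins 18–11.
Bob vs Carol: Carol wins 17–12.
Bob vs Alice: Bob wins 17–12.
Bob vs Eve: Eve wins 26–3.
Frank vs Carol: Carol wins 15–14.
Frank vs Alice: Alice wins 16–13.
Frank vs Eve: Eve wins 16–13.
Carol vs Alice: Carol wins 28–1.
Carol vs Eve: Carol wins 19–10.
Alice vs Eve: Eve wins 15–14.
Carol beats each rival — Dave (19–10), Bob (17–12), Frank (15–14), Alice (28–1), Eve (19–10) — so Carol is the Condorcet winner.

Carol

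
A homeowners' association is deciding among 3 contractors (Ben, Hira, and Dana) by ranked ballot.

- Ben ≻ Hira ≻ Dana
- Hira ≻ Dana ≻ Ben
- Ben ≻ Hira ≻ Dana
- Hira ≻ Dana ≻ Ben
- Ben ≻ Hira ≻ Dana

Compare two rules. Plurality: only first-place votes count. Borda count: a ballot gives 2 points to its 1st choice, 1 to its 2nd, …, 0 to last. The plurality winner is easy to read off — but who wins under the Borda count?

Plurality first-place counts: Ben 3, Hira 2, Dana 0 → Ben.
Borda totals: Ben 6, Hira 7, Dana 2 → Hira.

Hira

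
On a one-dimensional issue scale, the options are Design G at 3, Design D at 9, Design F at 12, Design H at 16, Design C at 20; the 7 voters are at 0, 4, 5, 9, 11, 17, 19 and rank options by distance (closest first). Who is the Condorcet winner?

Design D

With single-peaked preferences on a line, the Condorcet winner is the candidate closest to the median voter.
The median voter (position 9) is closest to Design D at 9.
Check: Design D vs Design H — voters closer to Design D: 5 of 7.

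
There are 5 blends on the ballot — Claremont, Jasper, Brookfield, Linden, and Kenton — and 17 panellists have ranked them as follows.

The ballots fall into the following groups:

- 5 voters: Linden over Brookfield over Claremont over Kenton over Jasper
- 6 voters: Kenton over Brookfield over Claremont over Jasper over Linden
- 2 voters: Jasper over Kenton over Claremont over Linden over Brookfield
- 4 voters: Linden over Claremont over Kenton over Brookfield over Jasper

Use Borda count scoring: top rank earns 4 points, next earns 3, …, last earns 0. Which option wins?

Borda scores:
  Claremont: 5·2 + 6·2 + 2·2 + 4·3 = 38
  Jasper: 5·0 + 6·1 + 2·4 + 4·0 = 14
  Brookfield: 5·3 + 6·3 + 2·0 + 4·1 = 37
  Linden: 5·4 + 6·0 + 2·1 + 4·4 = 38
  Kenton: 5·1 + 6·4 + 2·3 + 4·2 = 43
Kenton has the highest total.

Kenton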